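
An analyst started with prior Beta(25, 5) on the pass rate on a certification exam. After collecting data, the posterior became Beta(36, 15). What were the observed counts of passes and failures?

Under Beta–binomial conjugacy the posterior parameters are (a+s, b+f).
So s = 36 − 25 = 11 and f = 15 − 5 = 10.

11 passes and 10 failures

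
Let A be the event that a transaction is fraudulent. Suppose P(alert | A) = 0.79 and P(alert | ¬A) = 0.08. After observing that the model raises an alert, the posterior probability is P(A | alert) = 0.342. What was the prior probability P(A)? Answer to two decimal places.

Bayes' rule in odds form gives O(A|E) = O(A)·[P(E|A)/P(E|¬A)], hence O(A) = O(A|E)/LR.
Posterior odds = 0.342/(1−0.342) = 0.5198. LR = 0.79/0.08 = 9.8750.
Prior odds = 0.5198/9.8750 = 0.0526, so P(A) = 0.0526/(1+0.0526) ≈ 0.05.

P(A) = 0.05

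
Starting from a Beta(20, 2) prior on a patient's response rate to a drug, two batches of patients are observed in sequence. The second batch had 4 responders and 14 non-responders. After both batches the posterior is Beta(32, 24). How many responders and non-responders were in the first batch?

8 responders and 8 non-responders

Sequential conjugate updates are equivalent to a single update on the pooled data, so total successes = posterior α − prior α and total failures = posterior β − prior β.
Total across both batches: 32−20=12 responders, 24−2=22 non-responders.
Subtract the second batch: 12−4=8 responders and 22−14=8 non-responders.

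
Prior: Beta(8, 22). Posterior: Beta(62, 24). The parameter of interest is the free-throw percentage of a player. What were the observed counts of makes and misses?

54 makes and 2 misses

Beta is conjugate to the binomial likelihood: posterior = Beta(α+s, β+f).
Match parameters: s=62−8=54, f=24−22=2.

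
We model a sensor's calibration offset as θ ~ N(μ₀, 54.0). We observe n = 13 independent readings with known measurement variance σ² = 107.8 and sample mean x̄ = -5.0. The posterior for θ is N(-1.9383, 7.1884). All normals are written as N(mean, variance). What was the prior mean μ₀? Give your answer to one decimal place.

The posterior mean is a precision-weighted average: μ_n = (τ₀μ₀ + τ_data·x̄)/(τ₀+τ_data), with τ₀=1/σ₀² and τ_data=n/σ².
Here τ₀ = 1/54.0 = 0.018519 and τ_data = 13/107.8 = 0.120594, so τ_n = 0.139113.
Rearranging for μ₀: μ₀ = (μ_n·τ_n − τ_data·x̄)/τ₀ = (-1.9383·0.139113 − 0.120594·-5.0) / 0.018519 = 0.333327/0.018519 ≈ 18.0.

μ₀ = 18.0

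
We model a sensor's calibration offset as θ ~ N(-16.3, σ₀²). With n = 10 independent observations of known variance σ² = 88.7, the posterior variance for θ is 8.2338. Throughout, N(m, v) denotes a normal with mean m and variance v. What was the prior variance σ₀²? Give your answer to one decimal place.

Posterior precision equals prior precision plus data precision: 1/σ_n² = 1/σ₀² + n/σ².
So 1/σ₀² = 1/8.2338 − 10/88.7 = 0.121451 − 0.112740 = 0.008711.
Hence σ₀² = 1/0.008711 ≈ 114.8.

σ₀² = 114.8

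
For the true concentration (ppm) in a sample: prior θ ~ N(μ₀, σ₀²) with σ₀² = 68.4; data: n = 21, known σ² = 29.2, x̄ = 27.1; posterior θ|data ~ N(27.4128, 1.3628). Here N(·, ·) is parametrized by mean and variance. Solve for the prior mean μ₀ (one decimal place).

μ₀ = 42.8

The posterior mean is a precision-weighted average: μ_n = (τ₀μ₀ + τ_data·x̄)/(τ₀+τ_data), with τ₀=1/σ₀² and τ_data=n/σ².
Here τ₀ = 1/68.4 = 0.014620 and τ_data = 21/29.2 = 0.719178, so τ_n = 0.733798.
Rearranging for μ₀: μ₀ = (μ_n·τ_n − τ_data·x̄)/τ₀ = (27.4128·0.733798 − 0.719178·27.1) / 0.014620 = 0.625734/0.014620 ≈ 42.8.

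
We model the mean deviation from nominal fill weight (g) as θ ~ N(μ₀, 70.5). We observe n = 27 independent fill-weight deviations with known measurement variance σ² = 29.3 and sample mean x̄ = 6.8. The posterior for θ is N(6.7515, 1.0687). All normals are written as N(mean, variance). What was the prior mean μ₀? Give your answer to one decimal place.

μ₀ = 3.6

The posterior mean is a precision-weighted average: μ_n = (τ₀μ₀ + τ_data·x̄)/(τ₀+τ_data), with τ₀=1/σ₀² and τ_data=n/σ².
Here τ₀ = 1/70.5 = 0.014184 and τ_data = 27/29.3 = 0.921502, so τ_n = 0.935686.
Rearranging for μ₀: μ₀ = (μ_n·τ_n − τ_data·x̄)/τ₀ = (6.7515·0.935686 − 0.921502·6.8) / 0.014184 = 0.051070/0.014184 ≈ 3.6.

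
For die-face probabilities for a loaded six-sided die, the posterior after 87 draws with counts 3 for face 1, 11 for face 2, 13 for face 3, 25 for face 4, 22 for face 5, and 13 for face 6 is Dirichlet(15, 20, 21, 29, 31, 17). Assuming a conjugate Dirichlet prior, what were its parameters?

Dirichlet(12, 9, 8, 4, 9, 4)

For a Dirichlet(α) prior with multinomial counts c, the posterior is Dirichlet(α + c) componentwise.
Subtract each count from the matching posterior parameter: 15−3=12, 20−11=9, 21−13=8, 29−25=4, 31−22=9, 17−13=4.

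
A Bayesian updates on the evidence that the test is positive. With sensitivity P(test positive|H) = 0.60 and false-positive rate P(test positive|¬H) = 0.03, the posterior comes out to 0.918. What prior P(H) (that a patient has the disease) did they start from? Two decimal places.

Bayes' rule in odds form gives O(H|E) = O(H)·[P(E|H)/P(E|¬H)], hence O(H) = O(H|E)/LR.
Posterior odds = 0.918/(1−0.918) = 11.1951. LR = 0.60/0.03 = 20.0000.
Prior odds = 11.1951/20.0000 = 0.5598, so P(H) = 0.5598/(1+0.5598) ≈ 0.36.

P(H) = 0.36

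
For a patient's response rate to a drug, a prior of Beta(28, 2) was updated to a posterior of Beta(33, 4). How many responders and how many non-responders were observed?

Beta is conjugate to the binomial likelihood: posterior = Beta(α+s, β+f).
Match parameters: s=33−28=5, f=4−2=2.

5 responders and 2 non-responders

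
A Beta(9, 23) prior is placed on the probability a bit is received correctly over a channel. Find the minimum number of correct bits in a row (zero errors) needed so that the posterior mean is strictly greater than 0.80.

After k correct bits and 0 errors the posterior is Beta(9+k, 23), with mean (9+k)/(9+23+k).
Set (9+k)/(32+k) > 0.80 and solve: k > (0.80·32 − 9)/(1 − 0.80) = 83.000.
The smallest integer exceeding 83.000 is 84, and checking k=84: (93)/(116) = 0.8017 > 0.80.

k = 84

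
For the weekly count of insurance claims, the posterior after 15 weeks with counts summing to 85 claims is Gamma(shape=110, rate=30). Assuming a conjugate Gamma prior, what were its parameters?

Gamma–Poisson conjugacy: posterior shape = α + Σxᵢ, posterior rate = β + n.
So α = 110 − 85 = 25 and β = 30 − 15 = 15.

Gamma(shape=25, rate=15)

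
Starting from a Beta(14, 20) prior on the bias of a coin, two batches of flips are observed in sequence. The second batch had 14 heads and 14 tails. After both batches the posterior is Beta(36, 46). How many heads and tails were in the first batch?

Sequential conjugate updates are equivalent to a single update on the pooled data, so total successes = posterior α − prior α and total failures = posterior β − prior β.
Total across both batches: 36−14=22 heads, 46−20=26 tails.
Subtract the second batch: 22−14=8 heads and 26−14=12 tails.

8 heads and 12 tails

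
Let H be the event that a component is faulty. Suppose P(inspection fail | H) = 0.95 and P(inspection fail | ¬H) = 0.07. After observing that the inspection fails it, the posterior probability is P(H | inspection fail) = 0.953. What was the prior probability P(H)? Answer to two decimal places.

P(H) = 0.60

Bayes' rule in odds form gives O(H|E) = O(H)·[P(E|H)/P(E|¬H)], hence O(H) = O(H|E)/LR.
Posterior odds = 0.953/(1−0.953) = 20.2766. LR = 0.95/0.07 = 13.5714.
Prior odds = 20.2766/13.5714 = 1.4941, so P(H) = 1.4941/(1+1.4941) ≈ 0.60.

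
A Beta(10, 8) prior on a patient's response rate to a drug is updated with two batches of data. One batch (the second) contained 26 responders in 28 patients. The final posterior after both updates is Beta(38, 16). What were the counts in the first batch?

Because Beta–binomial updating is additive in the counts, the combined data contributed (α_post−α_prior, β_post−β_prior) successes and failures.
Total across both batches: 38−10=28 responders, 16−8=8 non-responders.
Subtract the second batch: 28−26=2 responders and 8−2=6 non-responders.

2 responders and 6 non-responders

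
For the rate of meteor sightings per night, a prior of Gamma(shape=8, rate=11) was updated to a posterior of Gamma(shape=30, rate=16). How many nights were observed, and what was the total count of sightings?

A Gamma(α, β) prior (rate parametrization) on a Poisson rate with n observations summing to S gives posterior Gamma(α+S, β+n).
Matching: Σxᵢ = 30 − 8 = 22 and n = 16 − 11 = 5.

n = 5 nights with total 22 sightings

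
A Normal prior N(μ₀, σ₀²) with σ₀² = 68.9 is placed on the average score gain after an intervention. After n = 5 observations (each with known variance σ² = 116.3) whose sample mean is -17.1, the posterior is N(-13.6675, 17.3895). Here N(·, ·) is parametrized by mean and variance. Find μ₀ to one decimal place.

μ₀ = -3.5

The posterior mean is a precision-weighted average: μ_n = (τ₀μ₀ + τ_data·x̄)/(τ₀+τ_data), with τ₀=1/σ₀² and τ_data=n/σ².
Here τ₀ = 1/68.9 = 0.014514 and τ_data = 5/116.3 = 0.042992, so τ_n = 0.057506.
Rearranging for μ₀: μ₀ = (μ_n·τ_n − τ_data·x̄)/τ₀ = (-13.6675·0.057506 − 0.042992·-17.1) / 0.014514 = -0.050800/0.014514 ≈ -3.5.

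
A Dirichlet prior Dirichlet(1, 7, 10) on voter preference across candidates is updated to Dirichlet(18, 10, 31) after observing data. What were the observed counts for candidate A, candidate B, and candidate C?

counts (17, 3, 21)

For a Dirichlet(α) prior with multinomial counts c, the posterior is Dirichlet(α + c) componentwise.
Counts are posterior − prior componentwise: 18−1=17, 10−7=3, 31−10=21.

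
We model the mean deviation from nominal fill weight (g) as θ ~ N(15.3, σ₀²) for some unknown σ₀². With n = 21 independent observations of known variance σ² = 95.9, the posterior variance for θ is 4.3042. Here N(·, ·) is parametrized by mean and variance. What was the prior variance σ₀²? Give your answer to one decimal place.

σ₀² = 74.9

Posterior precision equals prior precision plus data precision: 1/σ_n² = 1/σ₀² + n/σ².
So 1/σ₀² = 1/4.3042 − 21/95.9 = 0.232331 − 0.218978 = 0.013353.
Hence σ₀² = 1/0.013353 ≈ 74.9.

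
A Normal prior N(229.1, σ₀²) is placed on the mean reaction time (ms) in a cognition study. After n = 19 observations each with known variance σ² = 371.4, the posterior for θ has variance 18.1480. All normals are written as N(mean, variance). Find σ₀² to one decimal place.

For the Normal–Normal model with known σ², precisions add: τ_n = τ₀ + n/σ².
So 1/σ₀² = 1/18.1480 − 19/371.4 = 0.055102 − 0.051158 = 0.003944.
Hence σ₀² = 1/0.003944 ≈ 253.5.

σ₀² = 253.5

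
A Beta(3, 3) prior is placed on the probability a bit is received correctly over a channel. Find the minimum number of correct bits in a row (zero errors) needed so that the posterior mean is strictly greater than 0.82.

k = 11

After k correct bits and 0 errors the posterior is Beta(3+k, 3), with mean (3+k)/(3+3+k).
Set (3+k)/(6+k) > 0.82 and solve: k > (0.82·6 − 3)/(1 − 0.82) = 10.667.
The smallest integer exceeding 10.667 is 11, and checking k=11: (14)/(17) = 0.8235 > 0.82.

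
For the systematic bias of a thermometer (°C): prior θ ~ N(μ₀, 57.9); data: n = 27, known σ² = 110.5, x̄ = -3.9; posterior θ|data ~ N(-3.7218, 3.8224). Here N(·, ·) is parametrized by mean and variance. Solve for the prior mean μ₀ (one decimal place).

With known observation variance, the Normal–Normal posterior has precision τ_n = τ₀ + n/σ² and mean μ_n = (τ₀μ₀ + (n/σ²)x̄)/τ_n.
Here τ₀ = 1/57.9 = 0.017271 and τ_data = 27/110.5 = 0.244344, so τ_n = 0.261615.
Rearranging for μ₀: μ₀ = (μ_n·τ_n − τ_data·x̄)/τ₀ = (-3.7218·0.261615 − 0.244344·-3.9) / 0.017271 = -0.020737/0.017271 ≈ -1.2.

μ₀ = -1.2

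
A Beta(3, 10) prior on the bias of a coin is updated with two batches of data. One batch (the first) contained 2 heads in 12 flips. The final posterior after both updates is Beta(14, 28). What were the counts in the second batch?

Because Beta–binomial updating is additive in the counts, the combined data contributed (α_post−α_prior, β_post−β_prior) successes and failures.
Total across both batches: 14−3=11 heads, 28−10=18 tails.
Subtract the first batch: 11−2=9 heads and 18−10=8 tails.

9 heads and 8 tails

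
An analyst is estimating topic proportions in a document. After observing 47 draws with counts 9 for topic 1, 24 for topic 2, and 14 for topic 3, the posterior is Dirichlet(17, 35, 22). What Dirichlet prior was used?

For a Dirichlet(α) prior with multinomial counts c, the posterior is Dirichlet(α + c) componentwise.
Subtract each count from the matching posterior parameter: 17−9=8, 35−24=11, 22−14=8.

Dirichlet(8, 11, 8)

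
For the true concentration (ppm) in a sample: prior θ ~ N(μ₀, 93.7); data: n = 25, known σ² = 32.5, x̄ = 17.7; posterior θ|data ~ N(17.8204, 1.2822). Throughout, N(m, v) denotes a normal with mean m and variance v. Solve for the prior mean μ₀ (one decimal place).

With known observation variance, the Normal–Normal posterior has precision τ_n = τ₀ + n/σ² and mean μ_n = (τ₀μ₀ + (n/σ²)x̄)/τ_n.
Here τ₀ = 1/93.7 = 0.010672 and τ_data = 25/32.5 = 0.769231, so τ_n = 0.779903.
Rearranging for μ₀: μ₀ = (μ_n·τ_n − τ_data·x̄)/τ₀ = (17.8204·0.779903 − 0.769231·17.7) / 0.010672 = 0.282795/0.010672 ≈ 26.5.

μ₀ = 26.5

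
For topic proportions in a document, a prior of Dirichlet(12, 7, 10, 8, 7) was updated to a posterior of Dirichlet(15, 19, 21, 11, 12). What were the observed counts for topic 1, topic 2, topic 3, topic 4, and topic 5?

counts (3, 12, 11, 3, 5)

For a Dirichlet(α) prior with multinomial counts c, the posterior is Dirichlet(α + c) componentwise.
Counts are posterior − prior componentwise: 15−12=3, 19−7=12, 21−10=11, 11−8=3, 12−7=5.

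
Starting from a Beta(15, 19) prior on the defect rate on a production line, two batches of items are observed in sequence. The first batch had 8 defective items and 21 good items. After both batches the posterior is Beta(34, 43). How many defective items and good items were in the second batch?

11 defective items and 3 good items

Because Beta–binomial updating is additive in the counts, the combined data contributed (α_post−α_prior, β_post−β_prior) successes and failures.
Total across both batches: 34−15=19 defective items, 43−19=24 good items.
Subtract the first batch: 19−8=11 defective items and 24−21=3 good items.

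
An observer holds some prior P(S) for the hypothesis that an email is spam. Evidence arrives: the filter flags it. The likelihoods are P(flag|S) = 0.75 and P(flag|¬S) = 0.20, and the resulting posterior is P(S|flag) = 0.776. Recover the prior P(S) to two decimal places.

In odds form, posterior odds = prior odds × likelihood ratio, so prior odds = posterior odds ÷ LR.
Posterior odds = 0.776/(1−0.776) = 3.4643. LR = 0.75/0.20 = 3.7500.
Prior odds = 3.4643/3.7500 = 0.9238, so P(S) = 0.9238/(1+0.9238) ≈ 0.48.

P(S) = 0.48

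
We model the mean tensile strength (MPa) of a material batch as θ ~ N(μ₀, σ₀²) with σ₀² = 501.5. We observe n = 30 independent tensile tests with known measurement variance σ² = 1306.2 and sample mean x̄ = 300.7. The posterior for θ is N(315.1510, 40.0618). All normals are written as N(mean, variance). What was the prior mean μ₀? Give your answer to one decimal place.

μ₀ = 481.6

With known observation variance, the Normal–Normal posterior has precision τ_n = τ₀ + n/σ² and mean μ_n = (τ₀μ₀ + (n/σ²)x̄)/τ_n.
Here τ₀ = 1/501.5 = 0.001994 and τ_data = 30/1306.2 = 0.022967, so τ_n = 0.024961.
Rearranging for μ₀: μ₀ = (μ_n·τ_n − τ_data·x̄)/τ₀ = (315.1510·0.024961 − 0.022967·300.7) / 0.001994 = 0.960307/0.001994 ≈ 481.6.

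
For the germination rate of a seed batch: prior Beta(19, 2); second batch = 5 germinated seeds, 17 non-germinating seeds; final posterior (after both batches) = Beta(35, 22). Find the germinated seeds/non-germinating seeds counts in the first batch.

Sequential conjugate updates are equivalent to a single update on the pooled data, so total successes = posterior α − prior α and total failures = posterior β − prior β.
Total across both batches: 35−19=16 germinated seeds, 22−2=20 non-germinating seeds.
Subtract the second batch: 16−5=11 germinated seeds and 20−17=3 non-germinating seeds.

11 germinated seeds and 3 non-germinating seeds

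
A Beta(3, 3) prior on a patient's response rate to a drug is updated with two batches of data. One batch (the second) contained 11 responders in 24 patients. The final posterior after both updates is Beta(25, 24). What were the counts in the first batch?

Because Beta–binomial updating is additive in the counts, the combined data contributed (α_post−α_prior, β_post−β_prior) successes and failures.
Total across both batches: 25−3=22 responders, 24−3=21 non-responders.
Subtract the second batch: 22−11=11 responders and 21−13=8 non-responders.

11 responders and 8 non-responders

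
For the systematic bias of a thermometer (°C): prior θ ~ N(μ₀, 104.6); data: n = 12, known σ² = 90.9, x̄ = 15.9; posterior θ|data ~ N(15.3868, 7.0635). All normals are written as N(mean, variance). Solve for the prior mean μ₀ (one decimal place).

μ₀ = 8.3

The posterior mean is a precision-weighted average: μ_n = (τ₀μ₀ + τ_data·x̄)/(τ₀+τ_data), with τ₀=1/σ₀² and τ_data=n/σ².
Here τ₀ = 1/104.6 = 0.009560 and τ_data = 12/90.9 = 0.132013, so τ_n = 0.141573.
Rearranging for μ₀: μ₀ = (μ_n·τ_n − τ_data·x̄)/τ₀ = (15.3868·0.141573 − 0.132013·15.9) / 0.009560 = 0.079349/0.009560 ≈ 8.3.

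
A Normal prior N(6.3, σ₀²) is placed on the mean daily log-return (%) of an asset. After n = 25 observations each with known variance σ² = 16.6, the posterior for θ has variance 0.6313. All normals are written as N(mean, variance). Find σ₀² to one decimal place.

σ₀² = 12.8

For the Normal–Normal model with known σ², precisions add: τ_n = τ₀ + n/σ².
So 1/σ₀² = 1/0.6313 − 25/16.6 = 1.584033 − 1.506024 = 0.078009.
Hence σ₀² = 1/0.078009 ≈ 12.8.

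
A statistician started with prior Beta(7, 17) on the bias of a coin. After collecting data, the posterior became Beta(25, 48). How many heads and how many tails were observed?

A Beta(a, b) prior with s successes and f failures in binomial data gives a Beta(a+s, b+f) posterior.
So s = 25 − 7 = 18 and f = 48 − 17 = 31.

18 heads and 31 tails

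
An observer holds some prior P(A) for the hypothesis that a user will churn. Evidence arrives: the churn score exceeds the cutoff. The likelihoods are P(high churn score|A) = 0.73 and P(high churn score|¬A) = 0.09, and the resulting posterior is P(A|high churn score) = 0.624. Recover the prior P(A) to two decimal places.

P(A) = 0.17

In odds form, posterior odds = prior odds × likelihood ratio, so prior odds = posterior odds ÷ LR.
Posterior odds = 0.624/(1−0.624) = 1.6596. LR = 0.73/0.09 = 8.1111.
Prior odds = 1.6596/8.1111 = 0.2046, so P(A) = 0.2046/(1+0.2046) ≈ 0.17.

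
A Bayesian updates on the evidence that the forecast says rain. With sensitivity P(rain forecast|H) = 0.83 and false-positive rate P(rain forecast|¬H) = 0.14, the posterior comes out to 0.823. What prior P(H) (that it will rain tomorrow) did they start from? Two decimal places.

P(H) = 0.44

In odds form, posterior odds = prior odds × likelihood ratio, so prior odds = posterior odds ÷ LR.
Posterior odds = 0.823/(1−0.823) = 4.6497. LR = 0.83/0.14 = 5.9286.
Prior odds = 4.6497/5.9286 = 0.7843, so P(H) = 0.7843/(1+0.7843) ≈ 0.44.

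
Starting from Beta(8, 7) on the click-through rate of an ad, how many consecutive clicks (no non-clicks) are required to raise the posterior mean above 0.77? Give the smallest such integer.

After k clicks and 0 non-clicks the posterior is Beta(8+k, 7), with mean (8+k)/(8+7+k).
Set (8+k)/(15+k) > 0.77 and solve: k > (0.77·15 − 8)/(1 − 0.77) = 15.435.
The smallest integer exceeding 15.435 is 16, and checking k=16: (24)/(31) = 0.7742 > 0.77.

k = 16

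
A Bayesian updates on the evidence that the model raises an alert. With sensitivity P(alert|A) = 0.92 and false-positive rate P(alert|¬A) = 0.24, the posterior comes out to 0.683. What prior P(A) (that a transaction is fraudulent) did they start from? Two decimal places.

P(A) = 0.36

In odds form, posterior odds = prior odds × likelihood ratio, so prior odds = posterior odds ÷ LR.
Posterior odds = 0.683/(1−0.683) = 2.1546. LR = 0.92/0.24 = 3.8333.
Prior odds = 2.1546/3.8333 = 0.5621, so P(A) = 0.5621/(1+0.5621) ≈ 0.36.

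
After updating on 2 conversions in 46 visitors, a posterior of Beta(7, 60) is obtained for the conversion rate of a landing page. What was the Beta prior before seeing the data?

Beta(5, 16)

Beta is conjugate to the binomial likelihood: posterior = Beta(a+s, b+f).
Subtract the data counts: 7−2=5, 60−44=16.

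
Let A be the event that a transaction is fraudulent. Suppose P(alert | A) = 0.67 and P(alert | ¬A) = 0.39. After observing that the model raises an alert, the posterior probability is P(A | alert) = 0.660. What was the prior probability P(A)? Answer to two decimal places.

P(A) = 0.53

Bayes' rule in odds form gives O(A|E) = O(A)·[P(E|A)/P(E|¬A)], hence O(A) = O(A|E)/LR.
Posterior odds = 0.660/(1−0.660) = 1.9412. LR = 0.67/0.39 = 1.7179.
Prior odds = 1.9412/1.7179 = 1.1300, so P(A) = 1.1300/(1+1.1300) ≈ 0.53.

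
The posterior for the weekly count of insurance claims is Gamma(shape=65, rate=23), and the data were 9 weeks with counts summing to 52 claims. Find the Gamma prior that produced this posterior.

Gamma–Poisson conjugacy: posterior shape = α + Σxᵢ, posterior rate = β + n.
So α = 65 − 52 = 13 and β = 23 − 9 = 14.

Gamma(shape=13, rate=14)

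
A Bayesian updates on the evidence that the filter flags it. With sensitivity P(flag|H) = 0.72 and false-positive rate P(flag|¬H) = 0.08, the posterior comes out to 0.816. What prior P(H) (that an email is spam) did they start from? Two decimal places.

P(H) = 0.33

In odds form, posterior odds = prior odds × likelihood ratio, so prior odds = posterior odds ÷ LR.
Posterior odds = 0.816/(1−0.816) = 4.4348. LR = 0.72/0.08 = 9.0000.
Prior odds = 4.4348/9.0000 = 0.4928, so P(H) = 0.4928/(1+0.4928) ≈ 0.33.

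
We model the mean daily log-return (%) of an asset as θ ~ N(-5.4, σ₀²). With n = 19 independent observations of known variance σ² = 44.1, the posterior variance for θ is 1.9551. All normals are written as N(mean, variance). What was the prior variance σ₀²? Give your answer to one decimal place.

For the Normal–Normal model with known σ², precisions add: τ_n = τ₀ + n/σ².
So 1/σ₀² = 1/1.9551 − 19/44.1 = 0.511483 − 0.430839 = 0.080644.
Hence σ₀² = 1/0.080644 ≈ 12.4.

σ₀² = 12.4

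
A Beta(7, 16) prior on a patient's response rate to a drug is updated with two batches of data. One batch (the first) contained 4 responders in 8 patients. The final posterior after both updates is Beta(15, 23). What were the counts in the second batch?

Because Beta–binomial updating is additive in the counts, the combined data contributed (α_post−α_prior, β_post−β_prior) successes and failures.
Total across both batches: 15−7=8 responders, 23−16=7 non-responders.
Subtract the first batch: 8−4=4 responders and 7−4=3 non-responders.

4 responders and 3 non-responders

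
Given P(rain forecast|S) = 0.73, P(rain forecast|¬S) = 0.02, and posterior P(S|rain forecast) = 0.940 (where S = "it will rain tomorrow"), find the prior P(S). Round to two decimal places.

P(S) = 0.30

Bayes' rule in odds form gives O(S|E) = O(S)·[P(E|S)/P(E|¬S)], hence O(S) = O(S|E)/LR.
Posterior odds = 0.940/(1−0.940) = 15.6667. LR = 0.73/0.02 = 36.5000.
Prior odds = 15.6667/36.5000 = 0.4292, so P(S) = 0.4292/(1+0.4292) ≈ 0.30.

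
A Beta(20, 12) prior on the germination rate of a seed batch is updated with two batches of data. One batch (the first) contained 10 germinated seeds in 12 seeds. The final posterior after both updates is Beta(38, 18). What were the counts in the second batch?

8 germinated seeds and 4 non-germinating seeds

Sequential conjugate updates are equivalent to a single update on the pooled data, so total successes = posterior α − prior α and total failures = posterior β − prior β.
Total across both batches: 38−20=18 germinated seeds, 18−12=6 non-germinating seeds.
Subtract the first batch: 18−10=8 germinated seeds and 6−2=4 non-germinating seeds.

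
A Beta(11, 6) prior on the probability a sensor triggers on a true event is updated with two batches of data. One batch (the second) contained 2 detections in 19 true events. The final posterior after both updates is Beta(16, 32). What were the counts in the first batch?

3 detections and 9 misses

Sequential conjugate updates are equivalent to a single update on the pooled data, so total successes = posterior α − prior α and total failures = posterior β − prior β.
Total across both batches: 16−11=5 detections, 32−6=26 misses.
Subtract the second batch: 5−2=3 detections and 26−17=9 misses.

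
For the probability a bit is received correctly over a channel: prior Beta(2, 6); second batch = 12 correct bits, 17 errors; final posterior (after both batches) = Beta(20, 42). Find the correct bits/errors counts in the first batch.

Because Beta–binomial updating is additive in the counts, the combined data contributed (α_post−α_prior, β_post−β_prior) successes and failures.
Total across both batches: 20−2=18 correct bits, 42−6=36 errors.
Subtract the second batch: 18−12=6 correct bits and 36−17=19 errors.

6 correct bits and 19 errors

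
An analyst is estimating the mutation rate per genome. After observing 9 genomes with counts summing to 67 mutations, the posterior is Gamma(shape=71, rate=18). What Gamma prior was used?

A Gamma(α, β) prior (rate parametrization) on a Poisson rate with n observations summing to S gives posterior Gamma(α+S, β+n).
So α = 71 − 67 = 4 and β = 18 − 9 = 9.

Gamma(shape=4, rate=9)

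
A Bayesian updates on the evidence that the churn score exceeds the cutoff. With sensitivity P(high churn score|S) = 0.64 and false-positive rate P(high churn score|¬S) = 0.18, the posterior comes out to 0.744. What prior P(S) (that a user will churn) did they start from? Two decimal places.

P(S) = 0.45

Bayes' rule in odds form gives O(S|E) = O(S)·[P(E|S)/P(E|¬S)], hence O(S) = O(S|E)/LR.
Posterior odds = 0.744/(1−0.744) = 2.9062. LR = 0.64/0.18 = 3.5556.
Prior odds = 2.9062/3.5556 = 0.8174, so P(S) = 0.8174/(1+0.8174) ≈ 0.45.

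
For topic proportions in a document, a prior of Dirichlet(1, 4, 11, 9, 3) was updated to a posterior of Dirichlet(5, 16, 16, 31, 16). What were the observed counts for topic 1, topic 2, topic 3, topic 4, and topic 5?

counts (4, 12, 5, 22, 13)

For a Dirichlet(α) prior with multinomial counts c, the posterior is Dirichlet(α + c) componentwise.
Counts are posterior − prior componentwise: 5−1=4, 16−4=12, 16−11=5, 31−9=22, 16−3=13.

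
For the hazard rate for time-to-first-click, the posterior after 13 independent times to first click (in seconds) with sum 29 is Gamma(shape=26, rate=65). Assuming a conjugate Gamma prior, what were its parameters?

Gamma(shape=13, rate=36)

For an exponential likelihood with a Gamma(α, β) prior on the rate, n observations with total T give posterior Gamma(α+n, β+T).
So α = 26 − 13 = 13 and β = 65 − 29 = 36.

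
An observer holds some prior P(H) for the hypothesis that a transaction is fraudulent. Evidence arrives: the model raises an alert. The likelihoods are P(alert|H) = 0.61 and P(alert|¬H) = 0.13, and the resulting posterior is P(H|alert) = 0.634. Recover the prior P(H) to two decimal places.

In odds form, posterior odds = prior odds × likelihood ratio, so prior odds = posterior odds ÷ LR.
Posterior odds = 0.634/(1−0.634) = 1.7322. LR = 0.61/0.13 = 4.6923.
Prior odds = 1.7322/4.6923 = 0.3692, so P(H) = 0.3692/(1+0.3692) ≈ 0.27.

P(H) = 0.27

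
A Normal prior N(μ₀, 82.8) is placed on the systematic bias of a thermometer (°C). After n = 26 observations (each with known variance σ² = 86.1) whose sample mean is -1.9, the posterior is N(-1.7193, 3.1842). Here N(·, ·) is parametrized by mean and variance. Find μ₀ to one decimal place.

With known observation variance, the Normal–Normal posterior has precision τ_n = τ₀ + n/σ² and mean μ_n = (τ₀μ₀ + (n/σ²)x̄)/τ_n.
Here τ₀ = 1/82.8 = 0.012077 and τ_data = 26/86.1 = 0.301974, so τ_n = 0.314051.
Rearranging for μ₀: μ₀ = (μ_n·τ_n − τ_data·x̄)/τ₀ = (-1.7193·0.314051 − 0.301974·-1.9) / 0.012077 = 0.033803/0.012077 ≈ 2.8.

μ₀ = 2.8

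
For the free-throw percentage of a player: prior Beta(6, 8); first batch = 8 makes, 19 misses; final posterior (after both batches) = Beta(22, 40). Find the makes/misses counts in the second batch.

8 makes and 13 misses

Because Beta–binomial updating is additive in the counts, the combined data contributed (α_post−α_prior, β_post−β_prior) successes and failures.
Total across both batches: 22−6=16 makes, 40−8=32 misses.
Subtract the first batch: 16−8=8 makes and 32−19=13 misses.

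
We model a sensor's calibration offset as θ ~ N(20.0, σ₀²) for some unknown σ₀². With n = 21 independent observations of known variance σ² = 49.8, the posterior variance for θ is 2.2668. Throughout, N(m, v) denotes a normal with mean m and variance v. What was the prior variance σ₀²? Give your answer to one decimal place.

σ₀² = 51.4

Posterior precision equals prior precision plus data precision: 1/σ_n² = 1/σ₀² + n/σ².
So 1/σ₀² = 1/2.2668 − 21/49.8 = 0.441151 − 0.421687 = 0.019464.
Hence σ₀² = 1/0.019464 ≈ 51.4.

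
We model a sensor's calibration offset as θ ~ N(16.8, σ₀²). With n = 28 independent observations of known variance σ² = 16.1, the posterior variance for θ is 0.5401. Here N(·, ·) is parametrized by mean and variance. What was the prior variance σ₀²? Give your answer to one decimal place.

For the Normal–Normal model with known σ², precisions add: τ_n = τ₀ + n/σ².
So 1/σ₀² = 1/0.5401 − 28/16.1 = 1.851509 − 1.739130 = 0.112379.
Hence σ₀² = 1/0.112379 ≈ 8.9.

σ₀² = 8.9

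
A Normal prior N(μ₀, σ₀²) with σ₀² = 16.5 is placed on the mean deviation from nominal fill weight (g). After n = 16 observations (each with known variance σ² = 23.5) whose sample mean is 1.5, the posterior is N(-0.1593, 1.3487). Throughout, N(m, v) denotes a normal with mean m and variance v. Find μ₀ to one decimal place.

μ₀ = -18.8

With known observation variance, the Normal–Normal posterior has precision τ_n = τ₀ + n/σ² and mean μ_n = (τ₀μ₀ + (n/σ²)x̄)/τ_n.
Here τ₀ = 1/16.5 = 0.060606 and τ_data = 16/23.5 = 0.680851, so τ_n = 0.741457.
Rearranging for μ₀: μ₀ = (μ_n·τ_n − τ_data·x̄)/τ₀ = (-0.1593·0.741457 − 0.680851·1.5) / 0.060606 = -1.139391/0.060606 ≈ -18.8.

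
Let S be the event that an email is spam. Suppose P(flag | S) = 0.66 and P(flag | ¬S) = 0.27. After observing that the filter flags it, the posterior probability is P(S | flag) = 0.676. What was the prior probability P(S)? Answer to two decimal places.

In odds form, posterior odds = prior odds × likelihood ratio, so prior odds = posterior odds ÷ LR.
Posterior odds = 0.676/(1−0.676) = 2.0864. LR = 0.66/0.27 = 2.4444.
Prior odds = 2.0864/2.4444 = 0.8535, so P(S) = 0.8535/(1+0.8535) ≈ 0.46.

P(S) = 0.46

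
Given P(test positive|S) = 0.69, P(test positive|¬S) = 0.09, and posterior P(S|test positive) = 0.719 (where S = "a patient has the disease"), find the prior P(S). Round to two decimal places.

Bayes' rule in odds form gives O(S|E) = O(S)·[P(E|S)/P(E|¬S)], hence O(S) = O(S|E)/LR.
Posterior odds = 0.719/(1−0.719) = 2.5587. LR = 0.69/0.09 = 7.6667.
Prior odds = 2.5587/7.6667 = 0.3337, so P(S) = 0.3337/(1+0.3337) ≈ 0.25.

P(S) = 0.25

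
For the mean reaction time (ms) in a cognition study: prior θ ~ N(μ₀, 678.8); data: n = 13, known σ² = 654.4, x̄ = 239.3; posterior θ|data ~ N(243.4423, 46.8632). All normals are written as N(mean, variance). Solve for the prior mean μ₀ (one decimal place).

μ₀ = 299.3

With known observation variance, the Normal–Normal posterior has precision τ_n = τ₀ + n/σ² and mean μ_n = (τ₀μ₀ + (n/σ²)x̄)/τ_n.
Here τ₀ = 1/678.8 = 0.001473 and τ_data = 13/654.4 = 0.019866, so τ_n = 0.021339.
Rearranging for μ₀: μ₀ = (μ_n·τ_n − τ_data·x̄)/τ₀ = (243.4423·0.021339 − 0.019866·239.3) / 0.001473 = 0.440881/0.001473 ≈ 299.3.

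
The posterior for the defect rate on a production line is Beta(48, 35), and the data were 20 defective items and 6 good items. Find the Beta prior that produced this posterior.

Beta is conjugate to the binomial likelihood: posterior = Beta(α+s, β+f).
Subtract the data counts: 48−20=28, 35−6=29.

Beta(28, 29)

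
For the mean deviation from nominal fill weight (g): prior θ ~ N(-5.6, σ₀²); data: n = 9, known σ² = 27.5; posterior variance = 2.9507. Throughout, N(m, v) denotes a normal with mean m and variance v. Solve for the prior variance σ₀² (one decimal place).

Posterior precision equals prior precision plus data precision: 1/σ_n² = 1/σ₀² + n/σ².
So 1/σ₀² = 1/2.9507 − 9/27.5 = 0.338903 − 0.327273 = 0.011630.
Hence σ₀² = 1/0.011630 ≈ 86.0.

σ₀² = 86.0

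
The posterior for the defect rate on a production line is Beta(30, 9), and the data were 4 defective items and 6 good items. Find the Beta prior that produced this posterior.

Beta(26, 3)

Beta is conjugate to the binomial likelihood: posterior = Beta(a+s, b+f).
So a = 30 − 4 = 26 and b = 9 − 6 = 3.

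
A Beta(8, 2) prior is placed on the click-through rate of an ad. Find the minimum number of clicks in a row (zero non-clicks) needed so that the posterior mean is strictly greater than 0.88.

After k clicks and 0 non-clicks the posterior is Beta(8+k, 2), with mean (8+k)/(8+2+k).
Set (8+k)/(10+k) > 0.88 and solve: k > (0.88·10 − 8)/(1 − 0.88) = 6.667.
The smallest integer exceeding 6.667 is 7, and checking k=7: (15)/(17) = 0.8824 > 0.88.

k = 7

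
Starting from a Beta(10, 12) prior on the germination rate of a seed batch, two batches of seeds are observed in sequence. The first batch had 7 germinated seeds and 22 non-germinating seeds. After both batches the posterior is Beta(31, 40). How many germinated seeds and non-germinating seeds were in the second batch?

14 germinated seeds and 6 non-germinating seeds

Because Beta–binomial updating is additive in the counts, the combined data contributed (α_post−α_prior, β_post−β_prior) successes and failures.
Total across both batches: 31−10=21 germinated seeds, 40−12=28 non-germinating seeds.
Subtract the first batch: 21−7=14 germinated seeds and 28−22=6 non-germinating seeds.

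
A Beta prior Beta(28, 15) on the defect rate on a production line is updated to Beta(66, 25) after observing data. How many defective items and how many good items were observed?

38 defective items and 10 good items

Beta is conjugate to the binomial likelihood: posterior = Beta(α+s, β+f).
Match parameters: s=66−28=38, f=25−15=10.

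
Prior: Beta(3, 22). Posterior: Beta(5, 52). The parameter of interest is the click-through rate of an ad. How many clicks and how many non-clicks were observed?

2 clicks and 30 non-clicks

A Beta(α, β) prior with s successes and f failures in binomial data gives a Beta(α+s, β+f) posterior.
Match parameters: s=5−3=2, f=52−22=30.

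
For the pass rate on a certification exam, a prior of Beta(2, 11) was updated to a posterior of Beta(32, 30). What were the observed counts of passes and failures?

A Beta(α, β) prior with s successes and f failures in binomial data gives a Beta(α+s, β+f) posterior.
Match parameters: s=32−2=30, f=30−11=19.

30 passes and 19 failures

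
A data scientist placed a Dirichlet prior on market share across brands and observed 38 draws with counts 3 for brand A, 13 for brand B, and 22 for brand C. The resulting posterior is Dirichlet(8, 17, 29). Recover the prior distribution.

For a Dirichlet(α) prior with multinomial counts c, the posterior is Dirichlet(α + c) componentwise.
Subtract each count from the matching posterior parameter: 8−3=5, 17−13=4, 29−22=7.

Dirichlet(5, 4, 7)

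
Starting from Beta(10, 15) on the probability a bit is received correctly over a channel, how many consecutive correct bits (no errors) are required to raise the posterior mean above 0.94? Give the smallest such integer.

After k correct bits and 0 errors the posterior is Beta(10+k, 15), with mean (10+k)/(10+15+k).
Set (10+k)/(25+k) > 0.94 and solve: k > (0.94·25 − 10)/(1 − 0.94) = 225.000.
The smallest integer exceeding 225.000 is 226.

k = 226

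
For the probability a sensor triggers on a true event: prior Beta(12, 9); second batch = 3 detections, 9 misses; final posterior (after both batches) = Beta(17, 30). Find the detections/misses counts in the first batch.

2 detections and 12 misses

Sequential conjugate updates are equivalent to a single update on the pooled data, so total successes = posterior α − prior α and total failures = posterior β − prior β.
Total across both batches: 17−12=5 detections, 30−9=21 misses.
Subtract the second batch: 5−3=2 detections and 21−9=12 misses.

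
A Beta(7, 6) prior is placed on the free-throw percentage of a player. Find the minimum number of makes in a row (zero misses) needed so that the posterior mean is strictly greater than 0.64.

k = 4

After k makes and 0 misses the posterior is Beta(7+k, 6), with mean (7+k)/(7+6+k).
Set (7+k)/(13+k) > 0.64 and solve: k > (0.64·13 − 7)/(1 − 0.64) = 3.667.
The smallest integer exceeding 3.667 is 4.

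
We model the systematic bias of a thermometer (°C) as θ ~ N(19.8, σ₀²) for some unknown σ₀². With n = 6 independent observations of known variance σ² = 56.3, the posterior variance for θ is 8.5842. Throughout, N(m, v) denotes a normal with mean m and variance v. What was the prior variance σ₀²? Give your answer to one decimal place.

Posterior precision equals prior precision plus data precision: 1/σ_n² = 1/σ₀² + n/σ².
So 1/σ₀² = 1/8.5842 − 6/56.3 = 0.116493 − 0.106572 = 0.009921.
Hence σ₀² = 1/0.009921 ≈ 100.8.

σ₀² = 100.8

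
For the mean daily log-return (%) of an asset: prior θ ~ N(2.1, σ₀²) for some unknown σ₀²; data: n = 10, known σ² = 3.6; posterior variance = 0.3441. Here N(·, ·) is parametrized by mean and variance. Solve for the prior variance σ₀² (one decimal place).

σ₀² = 7.8

For the Normal–Normal model with known σ², precisions add: τ_n = τ₀ + n/σ².
So 1/σ₀² = 1/0.3441 − 10/3.6 = 2.906132 − 2.777778 = 0.128354.
Hence σ₀² = 1/0.128354 ≈ 7.8.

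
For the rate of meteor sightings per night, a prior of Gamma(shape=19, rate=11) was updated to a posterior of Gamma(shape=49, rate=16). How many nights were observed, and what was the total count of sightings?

Gamma–Poisson conjugacy: posterior shape = α + Σxᵢ, posterior rate = β + n.
Matching: Σxᵢ = 49 − 19 = 30 and n = 16 − 11 = 5.

n = 5 nights with total 30 sightings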